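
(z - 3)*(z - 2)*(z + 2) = z^3 - 3*z^2 - 4*z + 12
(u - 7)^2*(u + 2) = u^3 - 12*u^2 + 21*u + 98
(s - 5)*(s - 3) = s^2 - 8*s + 15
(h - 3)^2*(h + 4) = h^3 - 2*h^2 - 15*h + 36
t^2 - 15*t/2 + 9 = (t - 6)*(t - 3/2)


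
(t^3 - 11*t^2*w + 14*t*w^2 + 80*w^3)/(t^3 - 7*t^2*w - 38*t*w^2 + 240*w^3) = (t + 2*w)/(t + 6*w)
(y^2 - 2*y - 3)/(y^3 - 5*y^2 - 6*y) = (y - 3)/(y*(y - 6))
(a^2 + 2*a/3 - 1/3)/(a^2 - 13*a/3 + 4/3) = (a + 1)/(a - 4)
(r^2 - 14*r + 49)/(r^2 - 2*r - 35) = (r - 7)/(r + 5)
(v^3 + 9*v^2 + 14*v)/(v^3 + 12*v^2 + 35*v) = (v + 2)/(v + 5)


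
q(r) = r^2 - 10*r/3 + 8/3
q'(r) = 2*r - 10/3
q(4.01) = 5.38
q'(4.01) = 4.69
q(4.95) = 10.67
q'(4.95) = 6.57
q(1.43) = -0.06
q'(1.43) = -0.47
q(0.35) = 1.62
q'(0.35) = -2.63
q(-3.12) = 22.80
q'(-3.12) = -9.57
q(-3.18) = 23.38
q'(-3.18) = -9.69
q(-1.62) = 10.69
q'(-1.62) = -6.57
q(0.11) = 2.31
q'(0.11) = -3.11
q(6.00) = 18.67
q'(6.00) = 8.67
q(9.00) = 53.67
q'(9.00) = 14.67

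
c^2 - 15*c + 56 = (c - 8)*(c - 7)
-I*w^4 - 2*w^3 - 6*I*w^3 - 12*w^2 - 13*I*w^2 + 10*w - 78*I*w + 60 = (w + 6)*(w - 5*I)*(w + 2*I)*(-I*w + 1)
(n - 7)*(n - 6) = n^2 - 13*n + 42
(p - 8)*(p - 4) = p^2 - 12*p + 32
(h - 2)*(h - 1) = h^2 - 3*h + 2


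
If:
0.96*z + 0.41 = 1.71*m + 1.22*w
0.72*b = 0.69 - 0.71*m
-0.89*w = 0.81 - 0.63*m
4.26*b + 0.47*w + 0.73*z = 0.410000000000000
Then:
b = -0.12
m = 1.09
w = -0.14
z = 1.35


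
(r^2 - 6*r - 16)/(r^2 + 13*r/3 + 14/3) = 3*(r - 8)/(3*r + 7)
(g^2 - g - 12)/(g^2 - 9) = (g - 4)/(g - 3)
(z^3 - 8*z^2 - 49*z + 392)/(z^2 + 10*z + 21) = (z^2 - 15*z + 56)/(z + 3)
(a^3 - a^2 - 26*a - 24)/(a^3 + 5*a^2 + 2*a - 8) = (a^2 - 5*a - 6)/(a^2 + a - 2)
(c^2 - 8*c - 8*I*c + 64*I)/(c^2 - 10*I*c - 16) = (c - 8)/(c - 2*I)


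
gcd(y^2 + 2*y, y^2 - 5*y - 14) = y + 2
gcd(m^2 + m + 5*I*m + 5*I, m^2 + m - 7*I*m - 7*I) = m + 1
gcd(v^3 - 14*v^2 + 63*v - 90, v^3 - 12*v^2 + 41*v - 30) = v^2 - 11*v + 30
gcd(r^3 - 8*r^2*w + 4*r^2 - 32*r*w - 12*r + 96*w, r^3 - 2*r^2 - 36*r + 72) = r^2 + 4*r - 12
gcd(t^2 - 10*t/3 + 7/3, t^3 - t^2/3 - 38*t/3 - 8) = 1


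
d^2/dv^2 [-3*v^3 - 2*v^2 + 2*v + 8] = -18*v - 4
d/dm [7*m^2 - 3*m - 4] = 14*m - 3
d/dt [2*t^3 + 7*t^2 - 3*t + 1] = 6*t^2 + 14*t - 3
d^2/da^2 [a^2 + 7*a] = 2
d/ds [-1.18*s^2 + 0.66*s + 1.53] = 0.66 - 2.36*s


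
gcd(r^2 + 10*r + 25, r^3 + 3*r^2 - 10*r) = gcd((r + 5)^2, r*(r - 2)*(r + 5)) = r + 5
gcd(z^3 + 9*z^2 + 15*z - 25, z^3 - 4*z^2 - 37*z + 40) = z^2 + 4*z - 5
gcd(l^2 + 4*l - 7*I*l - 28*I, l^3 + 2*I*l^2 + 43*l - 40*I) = 1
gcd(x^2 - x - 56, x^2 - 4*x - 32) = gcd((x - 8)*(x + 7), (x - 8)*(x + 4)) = x - 8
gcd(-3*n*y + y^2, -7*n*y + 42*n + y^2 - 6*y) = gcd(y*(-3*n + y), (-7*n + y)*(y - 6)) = 1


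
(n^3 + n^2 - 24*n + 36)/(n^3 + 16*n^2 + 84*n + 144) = (n^2 - 5*n + 6)/(n^2 + 10*n + 24)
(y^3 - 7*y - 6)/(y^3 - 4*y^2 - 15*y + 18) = (y^3 - 7*y - 6)/(y^3 - 4*y^2 - 15*y + 18)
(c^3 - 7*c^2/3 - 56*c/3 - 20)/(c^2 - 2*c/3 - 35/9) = 3*(c^2 - 4*c - 12)/(3*c - 7)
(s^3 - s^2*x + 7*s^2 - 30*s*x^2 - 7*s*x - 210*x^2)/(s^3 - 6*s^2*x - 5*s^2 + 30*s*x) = (s^2 + 5*s*x + 7*s + 35*x)/(s*(s - 5))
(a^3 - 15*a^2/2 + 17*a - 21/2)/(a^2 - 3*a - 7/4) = 2*(a^2 - 4*a + 3)/(2*a + 1)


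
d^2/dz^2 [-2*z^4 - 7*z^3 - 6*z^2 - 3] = -24*z^2 - 42*z - 12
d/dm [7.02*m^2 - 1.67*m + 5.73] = 14.04*m - 1.67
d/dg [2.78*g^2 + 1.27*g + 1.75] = 5.56*g + 1.27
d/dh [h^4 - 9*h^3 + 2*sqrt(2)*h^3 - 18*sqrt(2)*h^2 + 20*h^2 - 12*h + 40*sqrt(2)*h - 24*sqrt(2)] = 4*h^3 - 27*h^2 + 6*sqrt(2)*h^2 - 36*sqrt(2)*h + 40*h - 12 + 40*sqrt(2)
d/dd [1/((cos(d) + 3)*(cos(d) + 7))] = 2*(cos(d) + 5)*sin(d)/((cos(d) + 3)^2*(cos(d) + 7)^2)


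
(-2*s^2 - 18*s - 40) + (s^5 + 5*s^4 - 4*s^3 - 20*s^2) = s^5 + 5*s^4 - 4*s^3 - 22*s^2 - 18*s - 40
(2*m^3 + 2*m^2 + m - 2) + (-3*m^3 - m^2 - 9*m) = -m^3 + m^2 - 8*m - 2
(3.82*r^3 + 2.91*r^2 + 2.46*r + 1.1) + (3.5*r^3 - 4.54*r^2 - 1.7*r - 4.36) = 7.32*r^3 - 1.63*r^2 + 0.76*r - 3.26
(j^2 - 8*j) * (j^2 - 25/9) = j^4 - 8*j^3 - 25*j^2/9 + 200*j/9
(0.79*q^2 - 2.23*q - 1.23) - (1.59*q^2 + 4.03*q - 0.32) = -0.8*q^2 - 6.26*q - 0.91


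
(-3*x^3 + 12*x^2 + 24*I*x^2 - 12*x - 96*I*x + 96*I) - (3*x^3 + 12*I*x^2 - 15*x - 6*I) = -6*x^3 + 12*x^2 + 12*I*x^2 + 3*x - 96*I*x + 102*I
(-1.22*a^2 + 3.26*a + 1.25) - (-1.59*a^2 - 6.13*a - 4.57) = 0.37*a^2 + 9.39*a + 5.82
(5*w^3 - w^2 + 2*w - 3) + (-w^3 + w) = 4*w^3 - w^2 + 3*w - 3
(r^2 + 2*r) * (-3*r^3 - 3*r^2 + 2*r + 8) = -3*r^5 - 9*r^4 - 4*r^3 + 12*r^2 + 16*r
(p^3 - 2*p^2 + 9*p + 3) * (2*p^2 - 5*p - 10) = 2*p^5 - 9*p^4 + 18*p^3 - 19*p^2 - 105*p - 30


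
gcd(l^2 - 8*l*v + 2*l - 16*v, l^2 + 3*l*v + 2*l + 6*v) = l + 2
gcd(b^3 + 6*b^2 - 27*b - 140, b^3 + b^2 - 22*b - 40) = b^2 - b - 20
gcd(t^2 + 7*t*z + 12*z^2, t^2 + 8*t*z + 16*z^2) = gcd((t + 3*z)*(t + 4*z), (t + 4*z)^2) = t + 4*z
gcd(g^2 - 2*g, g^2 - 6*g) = g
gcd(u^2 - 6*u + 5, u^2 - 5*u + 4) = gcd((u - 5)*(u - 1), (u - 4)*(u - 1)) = u - 1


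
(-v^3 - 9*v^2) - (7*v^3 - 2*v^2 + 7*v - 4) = -8*v^3 - 7*v^2 - 7*v + 4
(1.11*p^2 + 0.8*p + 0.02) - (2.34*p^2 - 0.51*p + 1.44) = -1.23*p^2 + 1.31*p - 1.42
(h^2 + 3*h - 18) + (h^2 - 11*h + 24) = 2*h^2 - 8*h + 6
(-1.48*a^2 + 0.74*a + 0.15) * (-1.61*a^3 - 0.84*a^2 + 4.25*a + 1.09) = 2.3828*a^5 + 0.0517999999999998*a^4 - 7.1531*a^3 + 1.4058*a^2 + 1.4441*a + 0.1635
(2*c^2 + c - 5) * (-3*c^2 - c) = -6*c^4 - 5*c^3 + 14*c^2 + 5*c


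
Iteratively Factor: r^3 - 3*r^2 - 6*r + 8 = (r - 1)*(r^2 - 2*r - 8) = (r - 1)*(r + 2)*(r - 4)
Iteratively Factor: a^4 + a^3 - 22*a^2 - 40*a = (a)*(a^3 + a^2 - 22*a - 40) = a*(a + 4)*(a^2 - 3*a - 10) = a*(a - 5)*(a + 4)*(a + 2)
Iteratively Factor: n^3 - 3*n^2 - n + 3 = (n + 1)*(n^2 - 4*n + 3) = (n - 1)*(n + 1)*(n - 3)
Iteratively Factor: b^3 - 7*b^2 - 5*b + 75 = (b + 3)*(b^2 - 10*b + 25) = (b - 5)*(b + 3)*(b - 5)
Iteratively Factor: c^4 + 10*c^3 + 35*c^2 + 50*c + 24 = (c + 3)*(c^3 + 7*c^2 + 14*c + 8) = (c + 3)*(c + 4)*(c^2 + 3*c + 2) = (c + 1)*(c + 3)*(c + 4)*(c + 2)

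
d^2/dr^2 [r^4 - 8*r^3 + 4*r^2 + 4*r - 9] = 12*r^2 - 48*r + 8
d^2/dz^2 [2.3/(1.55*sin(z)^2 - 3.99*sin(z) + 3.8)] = (-22.103*sin(z)^4 + 42.67305*sin(z)^3 + 50.72627*sin(z)^2 - 120.2187*sin(z) + 46.13846)/(1.55*sin(z)^2 - 3.99*sin(z) + 3.8)^3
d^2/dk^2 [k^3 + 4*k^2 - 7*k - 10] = 6*k + 8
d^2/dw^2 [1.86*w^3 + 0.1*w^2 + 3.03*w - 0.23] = 11.16*w + 0.2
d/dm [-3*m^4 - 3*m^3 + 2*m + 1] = -12*m^3 - 9*m^2 + 2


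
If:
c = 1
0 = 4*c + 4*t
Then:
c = 1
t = -1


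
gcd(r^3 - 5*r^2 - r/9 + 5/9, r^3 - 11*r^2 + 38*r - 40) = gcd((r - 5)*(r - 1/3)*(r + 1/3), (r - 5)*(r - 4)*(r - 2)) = r - 5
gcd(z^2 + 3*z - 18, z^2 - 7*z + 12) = z - 3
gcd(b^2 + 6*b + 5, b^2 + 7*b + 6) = b + 1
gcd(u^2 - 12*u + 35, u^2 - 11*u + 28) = u - 7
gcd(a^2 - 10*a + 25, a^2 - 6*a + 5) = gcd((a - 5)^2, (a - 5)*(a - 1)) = a - 5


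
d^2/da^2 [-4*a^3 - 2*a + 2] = -24*a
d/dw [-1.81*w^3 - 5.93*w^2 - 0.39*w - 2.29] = -5.43*w^2 - 11.86*w - 0.39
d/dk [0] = 0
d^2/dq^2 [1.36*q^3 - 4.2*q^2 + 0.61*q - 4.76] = 8.16*q - 8.4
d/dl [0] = 0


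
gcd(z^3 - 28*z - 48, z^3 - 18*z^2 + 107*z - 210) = z - 6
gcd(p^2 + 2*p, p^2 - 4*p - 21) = 1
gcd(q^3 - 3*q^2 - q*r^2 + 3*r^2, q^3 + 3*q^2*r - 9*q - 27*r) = q - 3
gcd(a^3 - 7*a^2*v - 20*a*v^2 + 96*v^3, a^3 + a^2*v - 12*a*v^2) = -a^2 - a*v + 12*v^2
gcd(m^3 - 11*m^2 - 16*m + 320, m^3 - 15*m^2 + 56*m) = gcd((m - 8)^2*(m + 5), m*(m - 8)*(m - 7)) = m - 8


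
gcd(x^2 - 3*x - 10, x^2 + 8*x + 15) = 1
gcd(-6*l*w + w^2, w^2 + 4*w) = w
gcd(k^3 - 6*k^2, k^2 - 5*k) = k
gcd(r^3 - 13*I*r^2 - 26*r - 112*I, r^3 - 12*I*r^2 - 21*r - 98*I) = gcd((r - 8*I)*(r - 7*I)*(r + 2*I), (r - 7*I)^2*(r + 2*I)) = r^2 - 5*I*r + 14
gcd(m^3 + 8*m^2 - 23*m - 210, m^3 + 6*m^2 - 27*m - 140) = m^2 + 2*m - 35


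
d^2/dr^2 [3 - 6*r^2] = -12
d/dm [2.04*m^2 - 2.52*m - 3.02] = 4.08*m - 2.52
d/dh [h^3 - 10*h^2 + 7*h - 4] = 3*h^2 - 20*h + 7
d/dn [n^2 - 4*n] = 2*n - 4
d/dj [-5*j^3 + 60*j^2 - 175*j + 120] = -15*j^2 + 120*j - 175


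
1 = 1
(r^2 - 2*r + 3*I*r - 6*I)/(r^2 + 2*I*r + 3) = (r - 2)/(r - I)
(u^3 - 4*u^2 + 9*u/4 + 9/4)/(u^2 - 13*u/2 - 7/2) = (2*u^2 - 9*u + 9)/(2*(u - 7))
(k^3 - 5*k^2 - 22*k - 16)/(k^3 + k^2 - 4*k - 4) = (k - 8)/(k - 2)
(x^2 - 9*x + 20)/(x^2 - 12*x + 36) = (x^2 - 9*x + 20)/(x^2 - 12*x + 36)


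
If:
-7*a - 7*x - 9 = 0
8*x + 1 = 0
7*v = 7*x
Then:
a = -65/56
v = -1/8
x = -1/8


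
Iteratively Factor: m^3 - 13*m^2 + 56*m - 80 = (m - 5)*(m^2 - 8*m + 16) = (m - 5)*(m - 4)*(m - 4)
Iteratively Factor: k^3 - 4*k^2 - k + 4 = (k - 4)*(k^2 - 1) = (k - 4)*(k + 1)*(k - 1)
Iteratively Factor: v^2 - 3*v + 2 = (v - 2)*(v - 1)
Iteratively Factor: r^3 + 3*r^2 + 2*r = (r)*(r^2 + 3*r + 2) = r*(r + 2)*(r + 1)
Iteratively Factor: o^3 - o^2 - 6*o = (o + 2)*(o^2 - 3*o) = (o - 3)*(o + 2)*(o)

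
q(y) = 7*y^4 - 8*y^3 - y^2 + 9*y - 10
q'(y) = 28*y^3 - 24*y^2 - 2*y + 9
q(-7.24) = 22141.68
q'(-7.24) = -11860.64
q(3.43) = 655.17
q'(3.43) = 849.68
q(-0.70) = -12.37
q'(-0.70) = -10.96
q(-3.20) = 947.11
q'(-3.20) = -1147.86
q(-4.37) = 3152.04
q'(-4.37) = -2777.28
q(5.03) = 3472.81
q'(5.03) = 2955.10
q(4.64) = 2455.72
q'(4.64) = 2280.14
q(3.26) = 522.17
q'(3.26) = 717.50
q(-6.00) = 10700.00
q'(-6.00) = -6891.00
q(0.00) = -10.00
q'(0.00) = 9.00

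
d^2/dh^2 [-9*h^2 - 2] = -18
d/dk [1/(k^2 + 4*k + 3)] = 2*(-k - 2)/(k^2 + 4*k + 3)^2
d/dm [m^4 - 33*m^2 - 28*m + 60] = 4*m^3 - 66*m - 28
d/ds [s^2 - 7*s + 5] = 2*s - 7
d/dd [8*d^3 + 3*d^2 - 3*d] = 24*d^2 + 6*d - 3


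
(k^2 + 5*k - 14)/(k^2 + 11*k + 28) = (k - 2)/(k + 4)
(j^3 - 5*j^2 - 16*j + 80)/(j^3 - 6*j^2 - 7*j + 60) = (j + 4)/(j + 3)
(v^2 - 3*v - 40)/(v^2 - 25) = (v - 8)/(v - 5)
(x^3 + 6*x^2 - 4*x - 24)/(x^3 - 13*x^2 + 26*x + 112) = (x^2 + 4*x - 12)/(x^2 - 15*x + 56)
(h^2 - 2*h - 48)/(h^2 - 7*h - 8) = (h + 6)/(h + 1)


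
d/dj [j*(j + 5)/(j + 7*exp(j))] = (-j*(j + 5)*(7*exp(j) + 1) + (j + 7*exp(j))*(2*j + 5))/(j + 7*exp(j))^2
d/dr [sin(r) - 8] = cos(r)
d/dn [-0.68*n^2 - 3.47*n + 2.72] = -1.36*n - 3.47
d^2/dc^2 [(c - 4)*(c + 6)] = 2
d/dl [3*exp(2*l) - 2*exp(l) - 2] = (6*exp(l) - 2)*exp(l)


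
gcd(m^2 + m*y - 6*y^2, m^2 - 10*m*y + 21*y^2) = 1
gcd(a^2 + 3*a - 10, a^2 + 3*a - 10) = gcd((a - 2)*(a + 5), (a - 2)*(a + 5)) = a^2 + 3*a - 10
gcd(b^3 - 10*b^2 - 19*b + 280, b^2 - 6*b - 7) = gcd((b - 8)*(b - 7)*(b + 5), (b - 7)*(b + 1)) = b - 7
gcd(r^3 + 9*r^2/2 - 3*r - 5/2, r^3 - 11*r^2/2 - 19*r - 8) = r + 1/2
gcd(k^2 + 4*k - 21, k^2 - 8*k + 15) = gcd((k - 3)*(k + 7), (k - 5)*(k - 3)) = k - 3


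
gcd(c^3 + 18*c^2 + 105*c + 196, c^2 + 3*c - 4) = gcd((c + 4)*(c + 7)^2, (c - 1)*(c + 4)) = c + 4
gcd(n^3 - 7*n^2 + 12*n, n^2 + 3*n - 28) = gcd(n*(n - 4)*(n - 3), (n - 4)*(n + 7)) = n - 4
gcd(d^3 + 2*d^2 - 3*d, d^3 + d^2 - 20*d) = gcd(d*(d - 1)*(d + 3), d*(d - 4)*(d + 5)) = d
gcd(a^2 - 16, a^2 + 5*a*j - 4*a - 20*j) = a - 4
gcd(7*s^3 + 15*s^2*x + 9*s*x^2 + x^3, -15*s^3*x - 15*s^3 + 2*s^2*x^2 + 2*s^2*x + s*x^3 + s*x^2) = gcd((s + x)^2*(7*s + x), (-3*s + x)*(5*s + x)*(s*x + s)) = 1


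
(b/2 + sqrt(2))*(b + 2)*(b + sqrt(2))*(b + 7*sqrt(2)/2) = b^4/2 + b^3 + 13*sqrt(2)*b^3/4 + 13*sqrt(2)*b^2/2 + 25*b^2/2 + 7*sqrt(2)*b + 25*b + 14*sqrt(2)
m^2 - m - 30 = (m - 6)*(m + 5)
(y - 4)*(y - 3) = y^2 - 7*y + 12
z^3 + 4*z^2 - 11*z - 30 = (z - 3)*(z + 2)*(z + 5)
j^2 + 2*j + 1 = (j + 1)^2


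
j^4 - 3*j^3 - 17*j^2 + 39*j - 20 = (j - 5)*(j - 1)^2*(j + 4)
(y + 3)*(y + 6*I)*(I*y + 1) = I*y^3 - 5*y^2 + 3*I*y^2 - 15*y + 6*I*y + 18*I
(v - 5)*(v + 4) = v^2 - v - 20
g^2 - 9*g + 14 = (g - 7)*(g - 2)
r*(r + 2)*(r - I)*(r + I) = r^4 + 2*r^3 + r^2 + 2*r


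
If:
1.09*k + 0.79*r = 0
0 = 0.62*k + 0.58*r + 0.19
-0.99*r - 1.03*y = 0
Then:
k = 1.05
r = -1.45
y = 1.40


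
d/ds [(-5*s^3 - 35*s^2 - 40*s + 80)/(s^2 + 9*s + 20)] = 5*(-s^2 - 10*s - 19)/(s^2 + 10*s + 25)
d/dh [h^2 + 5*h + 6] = 2*h + 5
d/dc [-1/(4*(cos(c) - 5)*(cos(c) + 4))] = (sin(c) - sin(2*c))/(4*(cos(c) - 5)^2*(cos(c) + 4)^2)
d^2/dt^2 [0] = 0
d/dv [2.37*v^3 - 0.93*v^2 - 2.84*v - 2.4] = 7.11*v^2 - 1.86*v - 2.84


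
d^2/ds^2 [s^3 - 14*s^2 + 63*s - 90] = 6*s - 28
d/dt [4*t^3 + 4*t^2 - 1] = 4*t*(3*t + 2)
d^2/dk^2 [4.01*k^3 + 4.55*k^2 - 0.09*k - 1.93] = 24.06*k + 9.1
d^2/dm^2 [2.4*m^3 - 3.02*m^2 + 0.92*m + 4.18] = 14.4*m - 6.04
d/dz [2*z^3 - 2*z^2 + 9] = 2*z*(3*z - 2)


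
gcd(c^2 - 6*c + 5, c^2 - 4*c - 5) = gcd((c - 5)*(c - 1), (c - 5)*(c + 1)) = c - 5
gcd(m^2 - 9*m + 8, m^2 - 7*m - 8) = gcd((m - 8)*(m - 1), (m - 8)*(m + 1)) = m - 8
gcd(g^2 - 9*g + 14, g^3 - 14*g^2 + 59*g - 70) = g^2 - 9*g + 14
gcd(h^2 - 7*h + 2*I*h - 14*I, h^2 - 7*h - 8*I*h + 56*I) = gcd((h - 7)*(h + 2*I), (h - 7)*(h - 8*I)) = h - 7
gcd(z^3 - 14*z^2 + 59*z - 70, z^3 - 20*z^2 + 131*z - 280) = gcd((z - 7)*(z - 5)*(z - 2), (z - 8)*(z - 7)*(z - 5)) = z^2 - 12*z + 35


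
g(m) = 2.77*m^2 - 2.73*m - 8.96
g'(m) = 5.54*m - 2.73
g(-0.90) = -4.26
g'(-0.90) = -7.72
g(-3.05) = 25.13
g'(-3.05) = -19.63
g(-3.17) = 27.53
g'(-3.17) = -20.29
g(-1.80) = 4.93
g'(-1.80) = -12.70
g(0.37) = -9.59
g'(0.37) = -0.68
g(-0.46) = -7.12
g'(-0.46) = -5.28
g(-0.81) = -4.93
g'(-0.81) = -7.22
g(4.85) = 42.96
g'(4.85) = 24.14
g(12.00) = 357.16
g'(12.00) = 63.75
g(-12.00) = 422.68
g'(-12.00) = -69.21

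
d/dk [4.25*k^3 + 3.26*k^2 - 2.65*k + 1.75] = 12.75*k^2 + 6.52*k - 2.65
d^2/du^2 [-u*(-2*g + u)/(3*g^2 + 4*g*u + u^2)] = 6*g*(-11*g^3 - 6*g^2*u + 3*g*u^2 + 2*u^3)/(27*g^6 + 108*g^5*u + 171*g^4*u^2 + 136*g^3*u^3 + 57*g^2*u^4 + 12*g*u^5 + u^6)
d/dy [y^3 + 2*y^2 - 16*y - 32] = 3*y^2 + 4*y - 16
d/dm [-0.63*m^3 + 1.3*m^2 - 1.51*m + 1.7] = -1.89*m^2 + 2.6*m - 1.51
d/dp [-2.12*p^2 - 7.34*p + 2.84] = -4.24*p - 7.34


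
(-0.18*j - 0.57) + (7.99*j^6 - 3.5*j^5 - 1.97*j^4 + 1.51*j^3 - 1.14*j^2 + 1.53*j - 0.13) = 7.99*j^6 - 3.5*j^5 - 1.97*j^4 + 1.51*j^3 - 1.14*j^2 + 1.35*j - 0.7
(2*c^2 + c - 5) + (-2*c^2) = c - 5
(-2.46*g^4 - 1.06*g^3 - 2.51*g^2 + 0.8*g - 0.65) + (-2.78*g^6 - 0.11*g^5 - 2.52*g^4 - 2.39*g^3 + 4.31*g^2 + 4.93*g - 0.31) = -2.78*g^6 - 0.11*g^5 - 4.98*g^4 - 3.45*g^3 + 1.8*g^2 + 5.73*g - 0.96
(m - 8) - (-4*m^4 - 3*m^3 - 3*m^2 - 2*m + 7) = 4*m^4 + 3*m^3 + 3*m^2 + 3*m - 15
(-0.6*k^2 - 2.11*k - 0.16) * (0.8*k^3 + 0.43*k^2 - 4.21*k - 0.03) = -0.48*k^5 - 1.946*k^4 + 1.4907*k^3 + 8.8323*k^2 + 0.7369*k + 0.0048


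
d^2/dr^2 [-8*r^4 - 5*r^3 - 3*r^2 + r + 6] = -96*r^2 - 30*r - 6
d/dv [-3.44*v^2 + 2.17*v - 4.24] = 2.17 - 6.88*v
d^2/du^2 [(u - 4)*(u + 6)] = 2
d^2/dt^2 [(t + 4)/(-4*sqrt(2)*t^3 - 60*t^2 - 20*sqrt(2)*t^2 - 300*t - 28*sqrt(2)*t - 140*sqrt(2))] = (-(t + 4)*(3*sqrt(2)*t^2 + 10*sqrt(2)*t + 30*t + 7*sqrt(2) + 75)^2 + (3*sqrt(2)*t^2 + 10*sqrt(2)*t + 30*t + (t + 4)*(3*sqrt(2)*t + 5*sqrt(2) + 15) + 7*sqrt(2) + 75)*(sqrt(2)*t^3 + 5*sqrt(2)*t^2 + 15*t^2 + 7*sqrt(2)*t + 75*t + 35*sqrt(2)))/(2*(sqrt(2)*t^3 + 5*sqrt(2)*t^2 + 15*t^2 + 7*sqrt(2)*t + 75*t + 35*sqrt(2))^3)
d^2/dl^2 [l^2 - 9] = 2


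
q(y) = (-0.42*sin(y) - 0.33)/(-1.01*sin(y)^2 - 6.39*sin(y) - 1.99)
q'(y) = (2.02*sin(y)*cos(y) + 6.39*cos(y))*(-0.42*sin(y) - 0.33)/(-1.01*sin(y)^2 - 6.39*sin(y) - 1.99)^2 - 0.42*cos(y)/(-1.01*sin(y)^2 - 6.39*sin(y) - 1.99) = (-0.6666*sin(y) + 0.2121*cos(2*y) - 1.485)*cos(y)/(1.01*sin(y)^2 + 6.39*sin(y) + 1.99)^2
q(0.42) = 0.11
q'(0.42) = -0.06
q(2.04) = 0.08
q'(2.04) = 0.01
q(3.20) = 0.19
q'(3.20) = 0.47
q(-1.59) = 0.03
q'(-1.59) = 0.00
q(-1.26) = 0.02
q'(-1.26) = -0.03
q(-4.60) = 0.08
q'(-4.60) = 0.00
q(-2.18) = 0.01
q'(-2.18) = 0.09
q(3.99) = -0.01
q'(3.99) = 0.13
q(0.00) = 0.17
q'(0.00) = -0.32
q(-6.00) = 0.12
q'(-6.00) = -0.10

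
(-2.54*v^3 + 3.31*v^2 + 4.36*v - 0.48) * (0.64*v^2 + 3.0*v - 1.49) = -1.6256*v^5 - 5.5016*v^4 + 16.505*v^3 + 7.8409*v^2 - 7.9364*v + 0.7152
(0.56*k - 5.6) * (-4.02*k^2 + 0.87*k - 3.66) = -2.2512*k^3 + 22.9992*k^2 - 6.9216*k + 20.496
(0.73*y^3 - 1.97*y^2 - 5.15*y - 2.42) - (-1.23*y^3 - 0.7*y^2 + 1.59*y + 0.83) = 1.96*y^3 - 1.27*y^2 - 6.74*y - 3.25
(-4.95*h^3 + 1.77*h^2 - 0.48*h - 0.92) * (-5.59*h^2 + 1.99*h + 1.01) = 27.6705*h^5 - 19.7448*h^4 + 1.206*h^3 + 5.9753*h^2 - 2.3156*h - 0.9292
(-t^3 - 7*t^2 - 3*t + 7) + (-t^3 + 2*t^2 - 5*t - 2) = -2*t^3 - 5*t^2 - 8*t + 5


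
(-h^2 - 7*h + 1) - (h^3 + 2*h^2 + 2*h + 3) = -h^3 - 3*h^2 - 9*h - 2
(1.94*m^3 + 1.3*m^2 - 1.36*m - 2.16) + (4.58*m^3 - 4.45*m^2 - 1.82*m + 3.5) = 6.52*m^3 - 3.15*m^2 - 3.18*m + 1.34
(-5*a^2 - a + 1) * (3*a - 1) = -15*a^3 + 2*a^2 + 4*a - 1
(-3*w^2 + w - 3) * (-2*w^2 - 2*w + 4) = 6*w^4 + 4*w^3 - 8*w^2 + 10*w - 12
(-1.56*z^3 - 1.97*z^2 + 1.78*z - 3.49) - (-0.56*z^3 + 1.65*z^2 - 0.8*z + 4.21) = -1.0*z^3 - 3.62*z^2 + 2.58*z - 7.7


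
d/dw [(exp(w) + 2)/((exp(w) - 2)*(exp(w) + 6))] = (-exp(2*w) - 4*exp(w) - 20)*exp(w)/(exp(4*w) + 8*exp(3*w) - 8*exp(2*w) - 96*exp(w) + 144)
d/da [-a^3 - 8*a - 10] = -3*a^2 - 8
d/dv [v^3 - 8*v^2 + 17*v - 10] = 3*v^2 - 16*v + 17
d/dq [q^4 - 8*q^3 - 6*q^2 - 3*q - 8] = 4*q^3 - 24*q^2 - 12*q - 3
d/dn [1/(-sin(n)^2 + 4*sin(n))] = 2*(sin(n) - 2)*cos(n)/((sin(n) - 4)^2*sin(n)^2)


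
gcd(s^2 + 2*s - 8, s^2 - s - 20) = s + 4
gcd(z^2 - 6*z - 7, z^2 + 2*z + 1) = z + 1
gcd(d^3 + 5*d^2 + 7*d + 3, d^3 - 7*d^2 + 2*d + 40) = 1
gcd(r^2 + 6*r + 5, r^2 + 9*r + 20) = r + 5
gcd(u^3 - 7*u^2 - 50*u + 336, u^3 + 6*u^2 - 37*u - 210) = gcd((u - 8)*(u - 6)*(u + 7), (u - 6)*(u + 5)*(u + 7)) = u^2 + u - 42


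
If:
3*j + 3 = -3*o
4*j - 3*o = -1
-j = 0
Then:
No Solution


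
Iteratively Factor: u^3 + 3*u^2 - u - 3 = (u + 3)*(u^2 - 1) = (u - 1)*(u + 3)*(u + 1)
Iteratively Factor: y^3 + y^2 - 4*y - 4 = (y + 2)*(y^2 - y - 2) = (y + 1)*(y + 2)*(y - 2)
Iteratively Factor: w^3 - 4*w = (w)*(w^2 - 4) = w*(w + 2)*(w - 2)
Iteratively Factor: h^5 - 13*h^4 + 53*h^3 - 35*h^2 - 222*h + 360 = (h - 3)*(h^4 - 10*h^3 + 23*h^2 + 34*h - 120) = (h - 4)*(h - 3)*(h^3 - 6*h^2 - h + 30) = (h - 4)*(h - 3)*(h + 2)*(h^2 - 8*h + 15) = (h - 4)*(h - 3)^2*(h + 2)*(h - 5)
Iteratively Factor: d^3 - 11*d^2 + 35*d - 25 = (d - 1)*(d^2 - 10*d + 25) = (d - 5)*(d - 1)*(d - 5)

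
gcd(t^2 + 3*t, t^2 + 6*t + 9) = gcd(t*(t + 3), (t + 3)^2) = t + 3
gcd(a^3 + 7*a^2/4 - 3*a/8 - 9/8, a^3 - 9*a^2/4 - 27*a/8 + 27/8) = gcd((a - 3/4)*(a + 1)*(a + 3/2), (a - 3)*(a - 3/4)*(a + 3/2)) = a^2 + 3*a/4 - 9/8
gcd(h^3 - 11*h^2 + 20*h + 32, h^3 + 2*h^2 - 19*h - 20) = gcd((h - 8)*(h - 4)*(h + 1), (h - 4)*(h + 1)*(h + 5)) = h^2 - 3*h - 4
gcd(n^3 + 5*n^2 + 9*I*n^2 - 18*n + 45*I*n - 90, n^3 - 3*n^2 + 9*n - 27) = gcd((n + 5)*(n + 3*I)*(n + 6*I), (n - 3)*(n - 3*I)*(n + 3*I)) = n + 3*I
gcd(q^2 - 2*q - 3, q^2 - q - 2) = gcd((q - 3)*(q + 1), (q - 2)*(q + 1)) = q + 1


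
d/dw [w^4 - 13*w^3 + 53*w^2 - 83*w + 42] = 4*w^3 - 39*w^2 + 106*w - 83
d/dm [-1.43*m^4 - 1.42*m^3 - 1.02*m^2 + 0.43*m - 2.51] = -5.72*m^3 - 4.26*m^2 - 2.04*m + 0.43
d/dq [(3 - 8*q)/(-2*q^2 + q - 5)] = (16*q^2 - 8*q - (4*q - 1)*(8*q - 3) + 40)/(2*q^2 - q + 5)^2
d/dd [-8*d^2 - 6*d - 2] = -16*d - 6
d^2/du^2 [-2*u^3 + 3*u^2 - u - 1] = 6 - 12*u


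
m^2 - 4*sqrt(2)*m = m*(m - 4*sqrt(2))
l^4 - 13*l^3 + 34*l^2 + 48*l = l*(l - 8)*(l - 6)*(l + 1)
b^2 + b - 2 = (b - 1)*(b + 2)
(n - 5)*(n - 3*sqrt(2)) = n^2 - 5*n - 3*sqrt(2)*n + 15*sqrt(2)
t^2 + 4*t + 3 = (t + 1)*(t + 3)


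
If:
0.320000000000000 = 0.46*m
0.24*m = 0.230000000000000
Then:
No Solution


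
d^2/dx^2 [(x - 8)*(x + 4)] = 2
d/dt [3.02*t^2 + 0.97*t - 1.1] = 6.04*t + 0.97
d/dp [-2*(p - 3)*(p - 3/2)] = 9 - 4*p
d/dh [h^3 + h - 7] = 3*h^2 + 1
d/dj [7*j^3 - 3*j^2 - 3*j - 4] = 21*j^2 - 6*j - 3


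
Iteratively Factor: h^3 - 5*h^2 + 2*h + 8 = (h + 1)*(h^2 - 6*h + 8) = (h - 2)*(h + 1)*(h - 4)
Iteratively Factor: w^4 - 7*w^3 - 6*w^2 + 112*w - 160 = (w - 5)*(w^3 - 2*w^2 - 16*w + 32) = (w - 5)*(w - 4)*(w^2 + 2*w - 8) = (w - 5)*(w - 4)*(w + 4)*(w - 2)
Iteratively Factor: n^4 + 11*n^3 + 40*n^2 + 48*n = (n + 4)*(n^3 + 7*n^2 + 12*n) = (n + 4)^2*(n^2 + 3*n) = n*(n + 4)^2*(n + 3)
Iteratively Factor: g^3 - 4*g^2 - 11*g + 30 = (g - 5)*(g^2 + g - 6) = (g - 5)*(g + 3)*(g - 2)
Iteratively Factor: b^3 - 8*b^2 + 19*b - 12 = (b - 4)*(b^2 - 4*b + 3) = (b - 4)*(b - 3)*(b - 1)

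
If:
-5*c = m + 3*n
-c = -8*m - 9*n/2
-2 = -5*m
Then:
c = 26/85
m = 2/5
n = -164/255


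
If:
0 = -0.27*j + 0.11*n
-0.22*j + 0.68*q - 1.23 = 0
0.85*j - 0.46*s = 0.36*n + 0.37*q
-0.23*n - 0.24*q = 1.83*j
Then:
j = -0.18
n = -0.43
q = 1.75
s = -1.40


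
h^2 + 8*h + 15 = (h + 3)*(h + 5)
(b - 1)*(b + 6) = b^2 + 5*b - 6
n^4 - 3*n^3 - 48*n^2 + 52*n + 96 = (n - 8)*(n - 2)*(n + 1)*(n + 6)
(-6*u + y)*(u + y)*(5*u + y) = -30*u^3 - 31*u^2*y + y^3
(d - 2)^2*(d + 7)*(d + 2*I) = d^4 + 3*d^3 + 2*I*d^3 - 24*d^2 + 6*I*d^2 + 28*d - 48*I*d + 56*I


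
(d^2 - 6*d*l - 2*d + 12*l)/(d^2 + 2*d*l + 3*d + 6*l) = (d^2 - 6*d*l - 2*d + 12*l)/(d^2 + 2*d*l + 3*d + 6*l)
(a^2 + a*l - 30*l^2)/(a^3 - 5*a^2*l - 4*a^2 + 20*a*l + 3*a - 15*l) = (a + 6*l)/(a^2 - 4*a + 3)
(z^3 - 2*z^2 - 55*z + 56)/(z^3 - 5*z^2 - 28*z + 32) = (z + 7)/(z + 4)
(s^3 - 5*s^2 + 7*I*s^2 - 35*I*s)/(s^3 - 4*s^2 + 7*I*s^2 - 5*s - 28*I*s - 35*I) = s/(s + 1)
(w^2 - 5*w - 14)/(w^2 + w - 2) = (w - 7)/(w - 1)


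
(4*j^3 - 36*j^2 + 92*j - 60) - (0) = 4*j^3 - 36*j^2 + 92*j - 60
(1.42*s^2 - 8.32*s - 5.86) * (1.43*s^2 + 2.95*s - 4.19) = 2.0306*s^4 - 7.7086*s^3 - 38.8736*s^2 + 17.5738*s + 24.5534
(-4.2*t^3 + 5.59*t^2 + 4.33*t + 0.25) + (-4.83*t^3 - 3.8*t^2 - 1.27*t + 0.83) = -9.03*t^3 + 1.79*t^2 + 3.06*t + 1.08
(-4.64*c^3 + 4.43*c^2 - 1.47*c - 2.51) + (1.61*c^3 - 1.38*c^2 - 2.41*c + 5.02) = -3.03*c^3 + 3.05*c^2 - 3.88*c + 2.51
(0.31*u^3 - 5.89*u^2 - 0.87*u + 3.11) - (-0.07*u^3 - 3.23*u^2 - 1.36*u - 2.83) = 0.38*u^3 - 2.66*u^2 + 0.49*u + 5.94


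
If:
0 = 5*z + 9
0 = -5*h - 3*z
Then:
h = 27/25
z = -9/5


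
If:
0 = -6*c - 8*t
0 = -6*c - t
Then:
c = 0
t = 0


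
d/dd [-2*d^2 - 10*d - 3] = -4*d - 10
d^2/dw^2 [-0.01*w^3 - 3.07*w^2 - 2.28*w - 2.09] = -0.06*w - 6.14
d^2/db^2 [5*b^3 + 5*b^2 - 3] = 30*b + 10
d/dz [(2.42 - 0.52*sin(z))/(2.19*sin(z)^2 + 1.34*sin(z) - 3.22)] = (1.1388*sin(z)^2 - 10.5996*sin(z) - 1.5684)*cos(z)/(4.7961*sin(z)^4 + 5.8692*sin(z)^3 - 12.308*sin(z)^2 - 8.6296*sin(z) + 10.3684)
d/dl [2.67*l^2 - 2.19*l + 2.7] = 5.34*l - 2.19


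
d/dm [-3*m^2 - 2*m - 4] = -6*m - 2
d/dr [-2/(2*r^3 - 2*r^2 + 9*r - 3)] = 2*(6*r^2 - 4*r + 9)/(2*r^3 - 2*r^2 + 9*r - 3)^2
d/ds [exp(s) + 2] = exp(s)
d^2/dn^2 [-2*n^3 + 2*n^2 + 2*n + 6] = 4 - 12*n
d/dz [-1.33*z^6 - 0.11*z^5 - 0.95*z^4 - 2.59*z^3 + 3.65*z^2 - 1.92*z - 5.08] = -7.98*z^5 - 0.55*z^4 - 3.8*z^3 - 7.77*z^2 + 7.3*z - 1.92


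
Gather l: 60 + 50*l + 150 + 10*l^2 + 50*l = 10*l^2 + 100*l + 210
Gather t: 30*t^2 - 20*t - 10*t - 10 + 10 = 30*t^2 - 30*t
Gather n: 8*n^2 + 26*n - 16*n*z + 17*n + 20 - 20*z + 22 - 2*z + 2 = 8*n^2 + n*(43 - 16*z) - 22*z + 44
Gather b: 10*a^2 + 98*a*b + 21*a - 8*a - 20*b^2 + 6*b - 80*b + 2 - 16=10*a^2 + 13*a - 20*b^2 + b*(98*a - 74) - 14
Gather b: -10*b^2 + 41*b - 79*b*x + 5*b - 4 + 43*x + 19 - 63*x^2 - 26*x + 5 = -10*b^2 + b*(46 - 79*x) - 63*x^2 + 17*x + 20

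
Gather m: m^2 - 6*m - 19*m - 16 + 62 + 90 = m^2 - 25*m + 136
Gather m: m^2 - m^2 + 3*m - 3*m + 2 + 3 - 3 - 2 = 0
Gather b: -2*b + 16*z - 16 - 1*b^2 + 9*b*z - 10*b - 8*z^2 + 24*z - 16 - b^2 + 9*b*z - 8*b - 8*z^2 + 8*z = -2*b^2 + b*(18*z - 20) - 16*z^2 + 48*z - 32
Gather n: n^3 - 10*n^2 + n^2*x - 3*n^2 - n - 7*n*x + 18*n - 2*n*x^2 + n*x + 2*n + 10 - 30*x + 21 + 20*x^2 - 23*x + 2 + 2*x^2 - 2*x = n^3 + n^2*(x - 13) + n*(-2*x^2 - 6*x + 19) + 22*x^2 - 55*x + 33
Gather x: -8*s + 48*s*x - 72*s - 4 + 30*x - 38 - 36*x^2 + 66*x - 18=-80*s - 36*x^2 + x*(48*s + 96) - 60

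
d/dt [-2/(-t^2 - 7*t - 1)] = 2*(-2*t - 7)/(t^2 + 7*t + 1)^2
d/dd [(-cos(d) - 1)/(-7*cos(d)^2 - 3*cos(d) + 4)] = 7*sin(d)/(7*cos(d) - 4)^2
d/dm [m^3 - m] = 3*m^2 - 1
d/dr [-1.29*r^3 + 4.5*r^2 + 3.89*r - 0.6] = -3.87*r^2 + 9.0*r + 3.89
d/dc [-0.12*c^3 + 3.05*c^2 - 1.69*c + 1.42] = -0.36*c^2 + 6.1*c - 1.69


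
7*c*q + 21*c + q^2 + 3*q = (7*c + q)*(q + 3)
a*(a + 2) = a^2 + 2*a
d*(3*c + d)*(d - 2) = 3*c*d^2 - 6*c*d + d^3 - 2*d^2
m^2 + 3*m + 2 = (m + 1)*(m + 2)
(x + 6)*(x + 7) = x^2 + 13*x + 42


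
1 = 1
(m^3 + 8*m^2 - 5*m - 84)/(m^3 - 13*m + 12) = (m + 7)/(m - 1)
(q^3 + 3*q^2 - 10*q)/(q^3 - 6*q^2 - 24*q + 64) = q*(q + 5)/(q^2 - 4*q - 32)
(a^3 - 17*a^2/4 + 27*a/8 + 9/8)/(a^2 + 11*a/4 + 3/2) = (8*a^3 - 34*a^2 + 27*a + 9)/(2*(4*a^2 + 11*a + 6))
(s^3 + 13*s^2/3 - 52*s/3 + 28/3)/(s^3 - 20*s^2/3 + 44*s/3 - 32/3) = (3*s^2 + 19*s - 14)/(3*s^2 - 14*s + 16)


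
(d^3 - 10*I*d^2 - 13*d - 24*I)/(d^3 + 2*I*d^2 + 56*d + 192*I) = (d^2 - 2*I*d + 3)/(d^2 + 10*I*d - 24)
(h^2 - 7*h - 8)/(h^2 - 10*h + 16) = (h + 1)/(h - 2)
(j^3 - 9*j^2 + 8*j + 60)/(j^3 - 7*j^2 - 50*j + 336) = (j^2 - 3*j - 10)/(j^2 - j - 56)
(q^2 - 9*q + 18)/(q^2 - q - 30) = (q - 3)/(q + 5)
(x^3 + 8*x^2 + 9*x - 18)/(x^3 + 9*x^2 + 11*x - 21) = (x + 6)/(x + 7)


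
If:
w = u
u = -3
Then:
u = -3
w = -3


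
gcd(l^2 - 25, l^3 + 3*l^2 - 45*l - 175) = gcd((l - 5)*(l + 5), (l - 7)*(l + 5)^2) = l + 5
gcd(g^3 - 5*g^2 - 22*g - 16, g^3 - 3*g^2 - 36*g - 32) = g^2 - 7*g - 8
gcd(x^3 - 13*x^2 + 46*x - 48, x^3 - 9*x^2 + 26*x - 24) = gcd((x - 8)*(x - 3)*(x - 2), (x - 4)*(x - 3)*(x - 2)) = x^2 - 5*x + 6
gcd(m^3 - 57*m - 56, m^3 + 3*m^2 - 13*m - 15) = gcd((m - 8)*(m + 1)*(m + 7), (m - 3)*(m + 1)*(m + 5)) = m + 1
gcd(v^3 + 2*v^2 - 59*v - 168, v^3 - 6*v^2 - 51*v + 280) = v^2 - v - 56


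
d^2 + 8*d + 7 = (d + 1)*(d + 7)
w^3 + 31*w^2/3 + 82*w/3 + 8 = (w + 1/3)*(w + 4)*(w + 6)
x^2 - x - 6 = (x - 3)*(x + 2)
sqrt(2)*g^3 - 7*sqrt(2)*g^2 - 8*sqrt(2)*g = g*(g - 8)*(sqrt(2)*g + sqrt(2))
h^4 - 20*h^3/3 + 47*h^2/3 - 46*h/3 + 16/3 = (h - 8/3)*(h - 2)*(h - 1)^2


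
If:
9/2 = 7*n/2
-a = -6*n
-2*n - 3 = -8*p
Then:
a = 54/7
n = 9/7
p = 39/56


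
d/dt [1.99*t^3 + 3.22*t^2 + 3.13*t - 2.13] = 5.97*t^2 + 6.44*t + 3.13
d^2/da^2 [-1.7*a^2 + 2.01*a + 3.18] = -3.40000000000000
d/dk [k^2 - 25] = 2*k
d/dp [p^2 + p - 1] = 2*p + 1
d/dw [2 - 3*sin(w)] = -3*cos(w)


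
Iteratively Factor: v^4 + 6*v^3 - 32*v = (v + 4)*(v^3 + 2*v^2 - 8*v) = (v + 4)^2*(v^2 - 2*v) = v*(v + 4)^2*(v - 2)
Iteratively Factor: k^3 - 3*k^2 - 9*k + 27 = (k - 3)*(k^2 - 9) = (k - 3)^2*(k + 3)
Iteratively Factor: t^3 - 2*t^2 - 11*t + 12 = (t - 1)*(t^2 - t - 12) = (t - 4)*(t - 1)*(t + 3)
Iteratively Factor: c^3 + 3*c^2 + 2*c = (c + 2)*(c^2 + c) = (c + 1)*(c + 2)*(c)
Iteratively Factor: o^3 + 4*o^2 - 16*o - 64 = (o - 4)*(o^2 + 8*o + 16) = (o - 4)*(o + 4)*(o + 4)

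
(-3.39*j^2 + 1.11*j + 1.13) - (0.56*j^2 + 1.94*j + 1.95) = -3.95*j^2 - 0.83*j - 0.82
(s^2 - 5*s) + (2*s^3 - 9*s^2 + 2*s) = 2*s^3 - 8*s^2 - 3*s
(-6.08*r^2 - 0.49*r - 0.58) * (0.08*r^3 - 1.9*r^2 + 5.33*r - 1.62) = -0.4864*r^5 + 11.5128*r^4 - 31.5218*r^3 + 8.3399*r^2 - 2.2976*r + 0.9396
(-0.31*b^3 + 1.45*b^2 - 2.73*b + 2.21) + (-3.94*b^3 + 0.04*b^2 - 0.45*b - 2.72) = -4.25*b^3 + 1.49*b^2 - 3.18*b - 0.51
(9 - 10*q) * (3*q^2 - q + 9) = -30*q^3 + 37*q^2 - 99*q + 81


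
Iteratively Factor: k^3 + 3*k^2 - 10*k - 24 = (k + 2)*(k^2 + k - 12) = (k + 2)*(k + 4)*(k - 3)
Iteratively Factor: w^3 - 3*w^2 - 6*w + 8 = (w - 4)*(w^2 + w - 2) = (w - 4)*(w + 2)*(w - 1)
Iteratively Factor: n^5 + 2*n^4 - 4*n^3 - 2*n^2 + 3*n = (n - 1)*(n^4 + 3*n^3 - n^2 - 3*n) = (n - 1)*(n + 1)*(n^3 + 2*n^2 - 3*n) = (n - 1)*(n + 1)*(n + 3)*(n^2 - n) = (n - 1)^2*(n + 1)*(n + 3)*(n)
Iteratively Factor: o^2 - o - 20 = (o - 5)*(o + 4)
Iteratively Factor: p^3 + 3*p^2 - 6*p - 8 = (p - 2)*(p^2 + 5*p + 4) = (p - 2)*(p + 4)*(p + 1)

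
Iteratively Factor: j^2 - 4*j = (j - 4)*(j)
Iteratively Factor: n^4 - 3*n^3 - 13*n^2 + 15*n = (n)*(n^3 - 3*n^2 - 13*n + 15) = n*(n - 1)*(n^2 - 2*n - 15) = n*(n - 1)*(n + 3)*(n - 5)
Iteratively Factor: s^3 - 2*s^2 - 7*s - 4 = (s + 1)*(s^2 - 3*s - 4) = (s - 4)*(s + 1)*(s + 1)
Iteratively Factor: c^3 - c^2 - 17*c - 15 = (c + 3)*(c^2 - 4*c - 5) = (c + 1)*(c + 3)*(c - 5)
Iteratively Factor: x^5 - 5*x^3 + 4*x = (x + 1)*(x^4 - x^3 - 4*x^2 + 4*x) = (x + 1)*(x + 2)*(x^3 - 3*x^2 + 2*x) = x*(x + 1)*(x + 2)*(x^2 - 3*x + 2) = x*(x - 2)*(x + 1)*(x + 2)*(x - 1)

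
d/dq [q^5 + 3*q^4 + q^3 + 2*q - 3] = 5*q^4 + 12*q^3 + 3*q^2 + 2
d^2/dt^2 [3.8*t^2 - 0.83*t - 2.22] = 7.60000000000000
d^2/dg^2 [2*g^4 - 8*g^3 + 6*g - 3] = 24*g*(g - 2)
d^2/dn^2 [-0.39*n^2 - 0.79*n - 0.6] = -0.780000000000000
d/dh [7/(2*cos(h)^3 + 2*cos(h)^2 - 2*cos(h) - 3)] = 56*(3*cos(h)^2 + 2*cos(h) - 1)*sin(h)/(-4*sin(h)^2 - cos(h) + cos(3*h) - 2)^2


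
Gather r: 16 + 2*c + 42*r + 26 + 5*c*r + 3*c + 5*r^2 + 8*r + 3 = 5*c + 5*r^2 + r*(5*c + 50) + 45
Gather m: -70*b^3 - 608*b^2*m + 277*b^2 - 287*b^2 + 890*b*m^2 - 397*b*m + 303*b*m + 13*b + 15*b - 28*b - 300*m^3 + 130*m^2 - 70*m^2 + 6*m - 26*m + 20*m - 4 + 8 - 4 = -70*b^3 - 10*b^2 - 300*m^3 + m^2*(890*b + 60) + m*(-608*b^2 - 94*b)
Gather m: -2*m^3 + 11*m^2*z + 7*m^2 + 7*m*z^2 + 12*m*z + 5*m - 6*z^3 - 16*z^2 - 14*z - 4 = -2*m^3 + m^2*(11*z + 7) + m*(7*z^2 + 12*z + 5) - 6*z^3 - 16*z^2 - 14*z - 4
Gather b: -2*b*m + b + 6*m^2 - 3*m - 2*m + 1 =b*(1 - 2*m) + 6*m^2 - 5*m + 1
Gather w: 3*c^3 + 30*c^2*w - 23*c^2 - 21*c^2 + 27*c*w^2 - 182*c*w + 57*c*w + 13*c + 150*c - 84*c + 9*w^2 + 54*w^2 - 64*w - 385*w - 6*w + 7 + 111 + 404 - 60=3*c^3 - 44*c^2 + 79*c + w^2*(27*c + 63) + w*(30*c^2 - 125*c - 455) + 462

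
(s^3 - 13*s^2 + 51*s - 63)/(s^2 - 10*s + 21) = s - 3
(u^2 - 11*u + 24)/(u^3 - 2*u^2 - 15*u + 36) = (u - 8)/(u^2 + u - 12)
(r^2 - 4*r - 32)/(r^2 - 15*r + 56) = (r + 4)/(r - 7)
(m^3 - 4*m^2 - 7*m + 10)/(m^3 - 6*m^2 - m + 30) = (m - 1)/(m - 3)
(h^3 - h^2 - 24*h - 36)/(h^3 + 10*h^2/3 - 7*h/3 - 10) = 3*(h - 6)/(3*h - 5)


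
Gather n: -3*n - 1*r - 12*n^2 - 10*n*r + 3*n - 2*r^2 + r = -12*n^2 - 10*n*r - 2*r^2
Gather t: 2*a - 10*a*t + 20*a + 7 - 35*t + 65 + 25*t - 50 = 22*a + t*(-10*a - 10) + 22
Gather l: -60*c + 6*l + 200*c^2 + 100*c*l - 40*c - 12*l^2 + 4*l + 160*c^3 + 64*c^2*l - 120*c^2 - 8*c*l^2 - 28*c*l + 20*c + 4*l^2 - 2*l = 160*c^3 + 80*c^2 - 80*c + l^2*(-8*c - 8) + l*(64*c^2 + 72*c + 8)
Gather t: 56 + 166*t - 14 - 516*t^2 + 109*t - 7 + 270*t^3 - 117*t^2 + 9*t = 270*t^3 - 633*t^2 + 284*t + 35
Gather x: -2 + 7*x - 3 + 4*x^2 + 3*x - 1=4*x^2 + 10*x - 6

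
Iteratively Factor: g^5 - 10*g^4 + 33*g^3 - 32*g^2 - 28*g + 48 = (g - 3)*(g^4 - 7*g^3 + 12*g^2 + 4*g - 16) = (g - 3)*(g - 2)*(g^3 - 5*g^2 + 2*g + 8) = (g - 4)*(g - 3)*(g - 2)*(g^2 - g - 2) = (g - 4)*(g - 3)*(g - 2)^2*(g + 1)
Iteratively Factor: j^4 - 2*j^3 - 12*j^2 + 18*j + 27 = (j - 3)*(j^3 + j^2 - 9*j - 9) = (j - 3)*(j + 3)*(j^2 - 2*j - 3) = (j - 3)^2*(j + 3)*(j + 1)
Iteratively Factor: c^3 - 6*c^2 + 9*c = (c - 3)*(c^2 - 3*c) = (c - 3)^2*(c)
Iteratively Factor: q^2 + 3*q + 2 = (q + 2)*(q + 1)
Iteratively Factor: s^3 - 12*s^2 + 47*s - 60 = (s - 3)*(s^2 - 9*s + 20) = (s - 4)*(s - 3)*(s - 5)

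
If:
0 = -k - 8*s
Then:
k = -8*s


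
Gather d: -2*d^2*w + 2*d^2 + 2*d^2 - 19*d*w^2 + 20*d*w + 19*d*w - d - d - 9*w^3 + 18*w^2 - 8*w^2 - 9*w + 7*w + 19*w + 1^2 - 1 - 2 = d^2*(4 - 2*w) + d*(-19*w^2 + 39*w - 2) - 9*w^3 + 10*w^2 + 17*w - 2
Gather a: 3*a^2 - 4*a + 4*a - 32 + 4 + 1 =3*a^2 - 27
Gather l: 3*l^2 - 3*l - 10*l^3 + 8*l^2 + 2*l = -10*l^3 + 11*l^2 - l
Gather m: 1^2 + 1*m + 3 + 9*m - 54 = 10*m - 50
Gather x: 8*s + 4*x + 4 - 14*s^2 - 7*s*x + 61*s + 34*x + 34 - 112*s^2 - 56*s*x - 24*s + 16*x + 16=-126*s^2 + 45*s + x*(54 - 63*s) + 54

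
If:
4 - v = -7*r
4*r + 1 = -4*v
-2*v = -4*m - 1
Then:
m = -7/64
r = -17/32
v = 9/32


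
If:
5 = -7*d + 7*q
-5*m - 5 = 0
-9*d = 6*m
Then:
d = 2/3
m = -1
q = 29/21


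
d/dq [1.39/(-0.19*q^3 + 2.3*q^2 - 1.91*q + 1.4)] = (0.7923*q^2 - 6.394*q + 2.6549)/(0.19*q^3 - 2.3*q^2 + 1.91*q - 1.4)^2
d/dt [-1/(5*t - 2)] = 5/(5*t - 2)^2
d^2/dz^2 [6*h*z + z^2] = 2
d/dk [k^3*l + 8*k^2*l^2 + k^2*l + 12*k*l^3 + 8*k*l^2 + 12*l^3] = l*(3*k^2 + 16*k*l + 2*k + 12*l^2 + 8*l)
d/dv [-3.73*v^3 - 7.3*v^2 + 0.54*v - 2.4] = -11.19*v^2 - 14.6*v + 0.54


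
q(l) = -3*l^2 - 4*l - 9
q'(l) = -6*l - 4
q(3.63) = -63.05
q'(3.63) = -25.78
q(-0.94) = -7.89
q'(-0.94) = 1.64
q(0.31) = -10.53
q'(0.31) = -5.86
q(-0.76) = -7.69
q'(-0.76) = 0.56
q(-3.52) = -32.09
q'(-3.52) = 17.12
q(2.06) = -29.97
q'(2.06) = -16.36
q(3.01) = -48.22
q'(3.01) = -22.06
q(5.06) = -106.05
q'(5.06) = -34.36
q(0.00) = -9.00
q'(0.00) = -4.00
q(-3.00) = -24.00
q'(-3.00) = 14.00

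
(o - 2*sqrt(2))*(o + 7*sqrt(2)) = o^2 + 5*sqrt(2)*o - 28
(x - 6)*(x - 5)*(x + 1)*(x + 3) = x^4 - 7*x^3 - 11*x^2 + 87*x + 90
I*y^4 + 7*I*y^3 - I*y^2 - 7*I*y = y*(y - 1)*(y + 7)*(I*y + I)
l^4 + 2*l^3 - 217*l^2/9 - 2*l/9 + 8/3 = (l - 4)*(l - 1/3)*(l + 1/3)*(l + 6)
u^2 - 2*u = u*(u - 2)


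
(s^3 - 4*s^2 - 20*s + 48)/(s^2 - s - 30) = (s^2 + 2*s - 8)/(s + 5)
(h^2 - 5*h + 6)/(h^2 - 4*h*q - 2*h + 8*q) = (3 - h)/(-h + 4*q)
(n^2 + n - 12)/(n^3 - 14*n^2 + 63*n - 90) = (n + 4)/(n^2 - 11*n + 30)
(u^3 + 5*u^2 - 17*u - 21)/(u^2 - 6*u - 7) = (u^2 + 4*u - 21)/(u - 7)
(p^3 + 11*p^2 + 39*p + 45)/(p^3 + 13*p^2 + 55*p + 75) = (p + 3)/(p + 5)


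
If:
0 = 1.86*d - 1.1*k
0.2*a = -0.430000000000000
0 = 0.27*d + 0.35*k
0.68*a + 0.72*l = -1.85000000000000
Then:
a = -2.15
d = 0.00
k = 0.00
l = -0.54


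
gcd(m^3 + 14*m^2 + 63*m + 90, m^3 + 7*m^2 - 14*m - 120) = m^2 + 11*m + 30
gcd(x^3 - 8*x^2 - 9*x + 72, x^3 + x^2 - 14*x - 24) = x + 3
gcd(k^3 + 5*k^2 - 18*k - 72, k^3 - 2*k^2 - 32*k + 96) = k^2 + 2*k - 24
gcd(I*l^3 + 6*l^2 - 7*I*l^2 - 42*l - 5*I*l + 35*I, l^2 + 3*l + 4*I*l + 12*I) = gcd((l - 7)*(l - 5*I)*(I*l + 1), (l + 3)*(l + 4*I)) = 1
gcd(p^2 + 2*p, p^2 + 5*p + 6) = p + 2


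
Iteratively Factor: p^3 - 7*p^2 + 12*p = (p)*(p^2 - 7*p + 12) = p*(p - 4)*(p - 3)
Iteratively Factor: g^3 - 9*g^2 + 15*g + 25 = (g - 5)*(g^2 - 4*g - 5) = (g - 5)^2*(g + 1)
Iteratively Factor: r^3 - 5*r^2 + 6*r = (r - 3)*(r^2 - 2*r) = (r - 3)*(r - 2)*(r)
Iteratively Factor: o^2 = (o)*(o)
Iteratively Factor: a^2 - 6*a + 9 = (a - 3)*(a - 3)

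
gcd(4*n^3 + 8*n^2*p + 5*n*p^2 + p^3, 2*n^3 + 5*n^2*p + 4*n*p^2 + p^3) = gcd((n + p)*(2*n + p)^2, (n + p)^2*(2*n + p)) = 2*n^2 + 3*n*p + p^2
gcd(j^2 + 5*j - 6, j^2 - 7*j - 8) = 1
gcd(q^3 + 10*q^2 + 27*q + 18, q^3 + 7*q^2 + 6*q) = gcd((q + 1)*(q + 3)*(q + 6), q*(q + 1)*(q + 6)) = q^2 + 7*q + 6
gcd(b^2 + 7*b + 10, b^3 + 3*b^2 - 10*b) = b + 5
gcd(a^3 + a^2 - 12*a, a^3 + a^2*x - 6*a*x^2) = a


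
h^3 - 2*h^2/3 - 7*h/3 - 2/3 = (h - 2)*(h + 1/3)*(h + 1)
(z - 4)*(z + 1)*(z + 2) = z^3 - z^2 - 10*z - 8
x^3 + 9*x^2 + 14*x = x*(x + 2)*(x + 7)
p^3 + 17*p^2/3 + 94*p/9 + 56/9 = (p + 4/3)*(p + 2)*(p + 7/3)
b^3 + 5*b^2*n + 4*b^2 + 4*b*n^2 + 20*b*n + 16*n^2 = (b + 4)*(b + n)*(b + 4*n)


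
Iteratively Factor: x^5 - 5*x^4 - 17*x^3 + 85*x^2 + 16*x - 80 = (x + 4)*(x^4 - 9*x^3 + 19*x^2 + 9*x - 20) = (x + 1)*(x + 4)*(x^3 - 10*x^2 + 29*x - 20) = (x - 4)*(x + 1)*(x + 4)*(x^2 - 6*x + 5) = (x - 5)*(x - 4)*(x + 1)*(x + 4)*(x - 1)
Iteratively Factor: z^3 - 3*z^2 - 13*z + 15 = (z - 1)*(z^2 - 2*z - 15) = (z - 5)*(z - 1)*(z + 3)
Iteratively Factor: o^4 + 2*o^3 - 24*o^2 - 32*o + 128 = (o - 4)*(o^3 + 6*o^2 - 32) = (o - 4)*(o - 2)*(o^2 + 8*o + 16) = (o - 4)*(o - 2)*(o + 4)*(o + 4)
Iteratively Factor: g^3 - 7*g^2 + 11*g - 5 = (g - 1)*(g^2 - 6*g + 5) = (g - 1)^2*(g - 5)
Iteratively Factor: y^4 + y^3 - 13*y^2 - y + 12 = (y + 4)*(y^3 - 3*y^2 - y + 3) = (y - 3)*(y + 4)*(y^2 - 1) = (y - 3)*(y + 1)*(y + 4)*(y - 1)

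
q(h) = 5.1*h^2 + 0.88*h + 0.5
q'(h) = 10.2*h + 0.88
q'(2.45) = 25.87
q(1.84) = 19.39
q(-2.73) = 36.11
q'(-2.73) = -26.97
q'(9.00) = 92.68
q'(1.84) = 19.65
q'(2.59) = 27.30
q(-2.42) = 28.24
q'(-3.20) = -31.76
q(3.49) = 65.69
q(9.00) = 421.52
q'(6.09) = 63.00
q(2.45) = 33.27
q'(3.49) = 36.48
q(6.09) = 195.01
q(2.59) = 36.99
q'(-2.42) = -23.80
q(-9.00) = 405.68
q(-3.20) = 49.91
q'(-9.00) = -90.92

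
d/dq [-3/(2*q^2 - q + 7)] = 3*(4*q - 1)/(2*q^2 - q + 7)^2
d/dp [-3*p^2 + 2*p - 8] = 2 - 6*p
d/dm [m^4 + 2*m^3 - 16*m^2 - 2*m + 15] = 4*m^3 + 6*m^2 - 32*m - 2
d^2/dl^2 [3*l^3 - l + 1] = 18*l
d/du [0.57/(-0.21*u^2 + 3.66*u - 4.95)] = (0.2394*u - 2.0862)/(0.21*u^2 - 3.66*u + 4.95)^2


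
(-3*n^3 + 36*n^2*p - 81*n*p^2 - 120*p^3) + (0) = -3*n^3 + 36*n^2*p - 81*n*p^2 - 120*p^3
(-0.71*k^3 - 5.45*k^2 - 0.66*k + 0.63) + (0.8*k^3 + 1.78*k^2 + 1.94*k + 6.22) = 0.0900000000000001*k^3 - 3.67*k^2 + 1.28*k + 6.85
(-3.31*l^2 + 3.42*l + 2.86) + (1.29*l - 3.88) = -3.31*l^2 + 4.71*l - 1.02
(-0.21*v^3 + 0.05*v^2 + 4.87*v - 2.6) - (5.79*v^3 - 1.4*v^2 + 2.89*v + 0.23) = -6.0*v^3 + 1.45*v^2 + 1.98*v - 2.83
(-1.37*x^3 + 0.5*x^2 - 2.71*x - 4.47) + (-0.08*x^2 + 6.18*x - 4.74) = -1.37*x^3 + 0.42*x^2 + 3.47*x - 9.21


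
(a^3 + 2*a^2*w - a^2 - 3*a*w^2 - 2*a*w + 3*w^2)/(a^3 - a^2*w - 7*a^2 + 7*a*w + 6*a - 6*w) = (a + 3*w)/(a - 6)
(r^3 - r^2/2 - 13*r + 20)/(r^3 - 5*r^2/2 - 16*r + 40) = (r - 2)/(r - 4)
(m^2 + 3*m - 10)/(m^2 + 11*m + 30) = (m - 2)/(m + 6)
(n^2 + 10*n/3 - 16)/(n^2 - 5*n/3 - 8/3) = (n + 6)/(n + 1)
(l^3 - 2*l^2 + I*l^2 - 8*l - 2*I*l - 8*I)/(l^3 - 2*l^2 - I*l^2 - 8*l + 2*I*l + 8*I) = (l + I)/(l - I)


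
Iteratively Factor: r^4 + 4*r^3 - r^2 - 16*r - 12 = (r + 2)*(r^3 + 2*r^2 - 5*r - 6) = (r + 2)*(r + 3)*(r^2 - r - 2) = (r + 1)*(r + 2)*(r + 3)*(r - 2)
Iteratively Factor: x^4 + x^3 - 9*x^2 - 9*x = (x + 3)*(x^3 - 2*x^2 - 3*x) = (x + 1)*(x + 3)*(x^2 - 3*x) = x*(x + 1)*(x + 3)*(x - 3)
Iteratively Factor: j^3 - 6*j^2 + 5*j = (j)*(j^2 - 6*j + 5) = j*(j - 5)*(j - 1)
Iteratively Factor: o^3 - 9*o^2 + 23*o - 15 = (o - 1)*(o^2 - 8*o + 15) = (o - 5)*(o - 1)*(o - 3)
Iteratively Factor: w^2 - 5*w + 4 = (w - 4)*(w - 1)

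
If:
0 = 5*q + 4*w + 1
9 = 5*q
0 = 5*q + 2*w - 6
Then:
No Solution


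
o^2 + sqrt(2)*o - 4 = (o - sqrt(2))*(o + 2*sqrt(2))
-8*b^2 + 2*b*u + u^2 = (-2*b + u)*(4*b + u)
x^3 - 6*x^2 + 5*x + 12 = (x - 4)*(x - 3)*(x + 1)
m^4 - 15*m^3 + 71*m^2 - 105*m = m*(m - 7)*(m - 5)*(m - 3)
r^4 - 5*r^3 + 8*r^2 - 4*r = r*(r - 2)^2*(r - 1)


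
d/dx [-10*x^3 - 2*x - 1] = -30*x^2 - 2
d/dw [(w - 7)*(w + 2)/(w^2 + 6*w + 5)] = (11*w^2 + 38*w + 59)/(w^4 + 12*w^3 + 46*w^2 + 60*w + 25)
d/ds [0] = 0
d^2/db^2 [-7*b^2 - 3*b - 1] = -14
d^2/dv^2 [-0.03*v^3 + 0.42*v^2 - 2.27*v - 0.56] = 0.84 - 0.18*v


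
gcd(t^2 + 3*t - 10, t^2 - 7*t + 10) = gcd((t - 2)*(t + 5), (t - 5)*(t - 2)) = t - 2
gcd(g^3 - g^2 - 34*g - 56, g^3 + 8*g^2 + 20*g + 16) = g^2 + 6*g + 8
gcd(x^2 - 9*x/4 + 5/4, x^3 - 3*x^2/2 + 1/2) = x - 1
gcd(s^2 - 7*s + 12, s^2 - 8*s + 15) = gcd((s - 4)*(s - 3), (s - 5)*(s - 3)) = s - 3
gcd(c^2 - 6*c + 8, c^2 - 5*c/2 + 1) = c - 2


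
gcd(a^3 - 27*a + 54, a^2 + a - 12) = a - 3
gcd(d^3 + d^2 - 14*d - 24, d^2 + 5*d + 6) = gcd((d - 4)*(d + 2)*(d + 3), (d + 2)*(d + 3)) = d^2 + 5*d + 6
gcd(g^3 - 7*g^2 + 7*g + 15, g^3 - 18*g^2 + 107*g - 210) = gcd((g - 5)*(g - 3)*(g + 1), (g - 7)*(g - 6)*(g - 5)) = g - 5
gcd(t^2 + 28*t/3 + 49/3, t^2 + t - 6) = 1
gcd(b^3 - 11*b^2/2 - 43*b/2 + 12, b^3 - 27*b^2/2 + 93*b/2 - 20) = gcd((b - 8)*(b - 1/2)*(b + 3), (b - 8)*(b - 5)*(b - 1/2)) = b^2 - 17*b/2 + 4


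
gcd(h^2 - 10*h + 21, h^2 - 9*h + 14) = h - 7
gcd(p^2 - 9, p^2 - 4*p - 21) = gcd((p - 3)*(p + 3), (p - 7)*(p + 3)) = p + 3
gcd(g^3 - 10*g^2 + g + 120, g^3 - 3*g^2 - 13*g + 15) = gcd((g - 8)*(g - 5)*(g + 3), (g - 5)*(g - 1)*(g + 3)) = g^2 - 2*g - 15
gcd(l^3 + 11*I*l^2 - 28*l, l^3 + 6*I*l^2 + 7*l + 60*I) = l + 4*I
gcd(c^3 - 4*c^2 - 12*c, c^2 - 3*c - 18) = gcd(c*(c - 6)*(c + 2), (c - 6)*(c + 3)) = c - 6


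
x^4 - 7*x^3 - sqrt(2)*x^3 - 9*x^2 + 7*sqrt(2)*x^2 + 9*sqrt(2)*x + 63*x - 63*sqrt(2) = (x - 7)*(x - 3)*(x + 3)*(x - sqrt(2))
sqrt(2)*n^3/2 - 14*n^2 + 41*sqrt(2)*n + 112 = (n - 8*sqrt(2))*(n - 7*sqrt(2))*(sqrt(2)*n/2 + 1)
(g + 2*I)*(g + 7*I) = g^2 + 9*I*g - 14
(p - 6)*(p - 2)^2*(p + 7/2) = p^4 - 13*p^3/2 - 7*p^2 + 74*p - 84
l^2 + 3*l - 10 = (l - 2)*(l + 5)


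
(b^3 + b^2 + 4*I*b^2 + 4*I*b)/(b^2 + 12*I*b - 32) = b*(b + 1)/(b + 8*I)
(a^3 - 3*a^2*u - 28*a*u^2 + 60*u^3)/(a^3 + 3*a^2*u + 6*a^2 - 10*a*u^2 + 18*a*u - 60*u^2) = (a - 6*u)/(a + 6)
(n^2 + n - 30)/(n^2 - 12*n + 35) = (n + 6)/(n - 7)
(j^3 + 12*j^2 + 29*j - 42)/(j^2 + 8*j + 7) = (j^2 + 5*j - 6)/(j + 1)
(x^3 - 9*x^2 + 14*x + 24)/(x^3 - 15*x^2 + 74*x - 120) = (x + 1)/(x - 5)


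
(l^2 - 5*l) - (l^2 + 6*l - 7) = 7 - 11*l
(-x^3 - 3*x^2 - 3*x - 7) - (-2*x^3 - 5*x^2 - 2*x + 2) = x^3 + 2*x^2 - x - 9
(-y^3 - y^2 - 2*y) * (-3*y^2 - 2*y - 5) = 3*y^5 + 5*y^4 + 13*y^3 + 9*y^2 + 10*y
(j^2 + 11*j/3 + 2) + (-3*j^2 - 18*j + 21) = -2*j^2 - 43*j/3 + 23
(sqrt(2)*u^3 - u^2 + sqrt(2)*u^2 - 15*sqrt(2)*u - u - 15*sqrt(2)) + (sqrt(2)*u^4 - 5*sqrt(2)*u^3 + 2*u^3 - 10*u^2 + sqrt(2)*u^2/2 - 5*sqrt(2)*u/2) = sqrt(2)*u^4 - 4*sqrt(2)*u^3 + 2*u^3 - 11*u^2 + 3*sqrt(2)*u^2/2 - 35*sqrt(2)*u/2 - u - 15*sqrt(2)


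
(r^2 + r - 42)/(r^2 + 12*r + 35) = (r - 6)/(r + 5)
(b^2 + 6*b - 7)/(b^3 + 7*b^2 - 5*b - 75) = (b^2 + 6*b - 7)/(b^3 + 7*b^2 - 5*b - 75)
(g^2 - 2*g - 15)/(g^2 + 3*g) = (g - 5)/g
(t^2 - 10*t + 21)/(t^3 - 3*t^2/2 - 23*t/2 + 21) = 2*(t - 7)/(2*t^2 + 3*t - 14)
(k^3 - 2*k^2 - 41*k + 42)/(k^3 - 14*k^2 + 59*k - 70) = (k^2 + 5*k - 6)/(k^2 - 7*k + 10)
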